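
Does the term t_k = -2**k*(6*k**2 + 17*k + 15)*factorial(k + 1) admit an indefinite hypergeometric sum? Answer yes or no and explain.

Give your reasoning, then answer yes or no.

Yes. s_k = -2**k*(3*k + 1)*factorial(k + 1).

Ratio r(k) = 2*(6*k**3 + 41*k**2 + 96*k + 76)/(6*k**2 + 17*k + 15).
Gosper form: A/B · C(k+1)/C(k) with A=2*k + 4, B=1, C=k**2 + 17*k/6 + 5/2.
Set up (2*k + 4)·f(k+1) − (1)·f(k) − (k**2 + 17*k/6 + 5/2) = 0.
d = 1 from the (1,0,2) case.
Coefficient equations give f(k) = (3*k + 1)/6.
Get s_k = R·t_k = -2**k*(3*k + 1)*factorial(k + 1) with R(k) = B(k−1)f(k)/C(k) = (3*k + 1)/(6*k**2 + 17*k + 15).
Δs = -2**k*(6*k**2 + 17*k + 15)*factorial(k + 1), as required.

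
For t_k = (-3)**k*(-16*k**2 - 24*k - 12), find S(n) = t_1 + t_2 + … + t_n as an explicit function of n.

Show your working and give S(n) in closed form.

Step 1: r(k) = 3*(-4*k**2 - 14*k - 13)/(4*k**2 + 6*k + 3).
So A=-3 and B=1, with C=k**2 + 3*k/2 + 3/4.
Key eq: (-3)·f(k+1) = (1)·f(k) + (k**2 + 3*k/2 + 3/4).
Bound: deg f ≤ 2.
A polynomial solution: f(k) = -k**2/4.
So s_k = (B(k−1)f/C)·t_k = (-k**2/(4*k**2 + 6*k + 3))·t_k = 4*(-3)**k*k**2.
s_(k+1) − s_k = 4*(-3)**k*(-k**2 - 3*(k + 1)**2) = t_k.
Telescope: S(n) = s_(n+1) − s_(1) = (-3)**(n + 1)*(4*n**2 + 8*n + 4) − (-12) = -12*(-3)**n*n**2 - 24*(-3)**n*n - 12*(-3)**n + 12.

S(n) = -12*(-3)**n*n**2 - 24*(-3)**n*n - 12*(-3)**n + 12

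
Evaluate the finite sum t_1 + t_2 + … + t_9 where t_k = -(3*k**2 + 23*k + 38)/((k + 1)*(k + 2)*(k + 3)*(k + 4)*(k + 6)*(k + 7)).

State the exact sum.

Step 1: r(k) = (k + 1)*(k + 6)*(23*k + 3*(k + 1)**2 + 61)/((k + 5)*(k + 8)*(3*k**2 + 23*k + 38)).
Normal form (A,B,C) = (k + 1, k + 8, k**3 + 38*k**2/3 + 51*k + 190/3).
Key eq: (k + 1)·f(k+1) = (k + 7)·f(k) + (k**3 + 38*k**2/3 + 51*k + 190/3).
From deg A=1, deg B=1, deg C=3: d=6.
Coefficient equations give f(k) = k*(k + 2)*(k + 4)*(k + 5)*(k**2 + 10*k + 27)/54.
Then R = B(k−1)f/C = k*(k + 2)*(k + 4)*(k + 7)*(k**2 + 10*k + 27)/(18*(3*k**2 + 23*k + 38)), so s_k = R(k)·t_k = k*(-k**2 - 10*k - 27)/(18*(k**3 + 10*k**2 + 27*k + 18)).
s_(k+1) − s_k = (-3*k**2 - 23*k - 38)/(k**6 + 23*k**5 + 207*k**4 + 925*k**3 + 2144*k**2 + 2412*k + 1008) = t_k.
Σ_(k=1)^(9) t_k = s_(10) − s_(1) = -1135/20592 − (-19/504) = -279/16016.

Σ = -279/16016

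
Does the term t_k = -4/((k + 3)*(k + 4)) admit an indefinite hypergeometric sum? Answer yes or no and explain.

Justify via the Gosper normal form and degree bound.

Yes. s_k = -4*k/(3*k + 9).

r(k) = (k + 3)/(k + 5) after simplifying.
Factor: A=k + 3; B=k + 5; C=1.
f must satisfy (k + 3)·f(k+1) − (k + 4)·f(k) = 1.
deg f ≤ 1 (via 1,1,0).
Solving with deg f ≤ 1: f(k) = k/3.
Certificate R = B(k−1)f/C = k*(k + 4)/3 gives s_k = -4*k/(3*k + 9).
s_(k+1) − s_k = -4/(k**2 + 7*k + 12) = t_k.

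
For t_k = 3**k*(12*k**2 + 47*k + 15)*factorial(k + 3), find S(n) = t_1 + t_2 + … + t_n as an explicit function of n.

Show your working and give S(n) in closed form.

S(n) = 12*3**n*n*factorial(n + 4) + 3*3**n*factorial(n + 4) - 72

t_(k+1)/t_k = 3*(12*k**3 + 119*k**2 + 358*k + 296)/(12*k**2 + 47*k + 15).
Gosper form: A/B · C(k+1)/C(k) with A=3*k + 12, B=1, C=k**2 + 47*k/12 + 5/4.
f must satisfy (3*k + 12)·f(k+1) − (1)·f(k) = k**2 + 47*k/12 + 5/4.
Degrees (1,0,2) ⇒ d ≤ 1.
Solving with deg f ≤ 1: f(k) = (4*k - 3)/12.
So s_k = (B(k−1)f/C)·t_k = ((4*k - 3)/(12*k**2 + 47*k + 15))·t_k = 3**k*(4*k - 3)*factorial(k + 3).
Verify: 3**k*(12*k**2 + 47*k + 15)*factorial(k + 3) matches t_k.
Evaluate: s_(n+1) = 3**(n + 1)*(4*n + 1)*factorial(n + 4); subtract s_(1) = 72 ⇒ S(n) = 12*3**n*n*factorial(n + 4) + 3*3**n*factorial(n + 4) - 72.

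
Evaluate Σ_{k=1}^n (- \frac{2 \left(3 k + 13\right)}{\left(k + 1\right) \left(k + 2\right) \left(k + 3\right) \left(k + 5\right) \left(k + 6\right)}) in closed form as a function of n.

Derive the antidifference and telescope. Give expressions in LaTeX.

The ratio is (k + 1)*(k + 5)*(3*k + 16)/((k + 4)*(k + 7)*(3*k + 13)).
Normal form (A,B,C) = (k + 1, k + 7, k**2 + 25*k/3 + 52/3).
f must satisfy (k + 1)·f(k+1) − (k + 6)·f(k) = k**2 + 25*k/3 + 52/3.
d = 5 from the (1,1,2) case.
Coefficient equations give f(k) = k*(k + 3)*(k + 4)*(k**2 + 8*k + 17)/30.
R(k) = B(k−1)·f(k)/C(k) = k*(k + 3)*(k + 6)*(k**2 + 8*k + 17)/(10*(3*k + 13)); s_k = R·t_k = k*(-k**2 - 8*k - 17)/(5*(k**3 + 8*k**2 + 17*k + 10)).
Verify: 2*(-3*k - 13)/(k**5 + 17*k**4 + 107*k**3 + 307*k**2 + 396*k + 180) matches t_k.
Σ_(k=1)^n t_k = s_(n+1) − s_(1) = ((-n**3 - 11*n**2 - 36*n - 26)/(5*(n**3 + 11*n**2 + 36*n + 36))) − (-13/90), i.e. n*(-n**2 - 11*n - 36)/(18*(n**3 + 11*n**2 + 36*n + 36)).

S(n) = \frac{n \left(- n^{2} - 11 n - 36\right)}{18 \left(n^{3} + 11 n^{2} + 36 n + 36\right)}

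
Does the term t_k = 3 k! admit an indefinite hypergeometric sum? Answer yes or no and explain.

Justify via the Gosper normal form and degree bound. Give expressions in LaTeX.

Step 1: r(k) = k + 1.
Factor: A=k + 1; B=1; C=1.
Solve (k + 1)·f(k+1) − (1)·f(k) = 1.
Bound: deg f ≤ -1.
Bound -1 < 0, so the key equation has no polynomial solution.

No — t_k has no hypergeometric antidifference.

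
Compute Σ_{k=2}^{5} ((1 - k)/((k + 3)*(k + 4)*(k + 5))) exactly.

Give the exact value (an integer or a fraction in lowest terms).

The ratio is k*(k + 3)/((k - 1)*(k + 6)).
Factor: A=k + 3; B=k + 6; C=k - 1.
Need (k + 3)·f(k+1) − (k + 5)·f(k) = k - 1.
Bound: deg f ≤ 2.
Solving with deg f ≤ 2: f(k) = k*(k - 5)/12.
Then R = B(k−1)f/C = k*(k - 5)*(k + 5)/(12*(k - 1)), so s_k = R(k)·t_k = k*(5 - k)/(12*(k + 3)*(k + 4)).
Δs = (1 - k)/(k**3 + 12*k**2 + 47*k + 60), as required.
Sum = s_(6) − s_(2); s_(6) = -1/180, s_(2) = 1/60 ⇒ -1/45.

Σ = -1/45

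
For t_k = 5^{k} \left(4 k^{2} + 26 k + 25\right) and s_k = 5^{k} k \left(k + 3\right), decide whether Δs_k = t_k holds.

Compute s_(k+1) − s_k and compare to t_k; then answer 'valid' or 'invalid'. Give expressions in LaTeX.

s_(k+1) = 5**(k + 1)*(k + 1)*(k + 4)
s_(k+1) − s_k = 5**k*(4*k**2 + 22*k + 20)
(s_(k+1) − s_k) − t_k = 5**k*(-4*k - 5)

Invalid: residual 5^{k} \left(- 4 k - 5\right) ≠ 0.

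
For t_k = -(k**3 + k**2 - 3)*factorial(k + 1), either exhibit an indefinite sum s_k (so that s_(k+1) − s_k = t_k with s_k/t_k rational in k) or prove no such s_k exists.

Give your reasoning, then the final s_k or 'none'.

s_k = (-k**2 + 2*k + 1)*factorial(k + 1)

t_(k+1)/t_k = (k + 2)*((k + 1)**3 + (k + 1)**2 - 3)/(k**3 + k**2 - 3).
Take A(k)=k + 2, B(k)=1, C(k)=k**3 + k**2 - 3.
f must satisfy (k + 2)·f(k+1) − (1)·f(k) = k**3 + k**2 - 3.
From deg A=1, deg B=0, deg C=3: d=2.
A polynomial solution: f(k) = k**2 - 2*k - 1.
Certificate R = B(k−1)f/C = (k**2 - 2*k - 1)/(k**3 + k**2 - 3) gives s_k = (-k**2 + 2*k + 1)*factorial(k + 1).
s_(k+1) − s_k = -(k**3 + k**2 - 3)*factorial(k + 1) = t_k.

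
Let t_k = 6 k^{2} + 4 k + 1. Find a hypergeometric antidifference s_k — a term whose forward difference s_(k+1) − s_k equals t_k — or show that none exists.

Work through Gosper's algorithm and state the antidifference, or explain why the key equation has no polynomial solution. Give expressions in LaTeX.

s_k = k^{2} \left(2 k - 1\right)

t_(k+1)/t_k = (6*k**2 + 16*k + 11)/(6*k**2 + 4*k + 1).
Gosper form: A/B · C(k+1)/C(k) with A=1, B=1, C=k**2 + 2*k/3 + 1/6.
Need (1)·f(k+1) − (1)·f(k) = k**2 + 2*k/3 + 1/6.
Degrees (0,0,2) ⇒ d ≤ 3.
Coefficient equations give f(k) = k**2*(2*k - 1)/6.
So s_k = (B(k−1)f/C)·t_k = (k**2*(2*k - 1)/(6*k**2 + 4*k + 1))·t_k = k**2*(2*k - 1).
Verify: 6*k**2 + 4*k + 1 matches t_k.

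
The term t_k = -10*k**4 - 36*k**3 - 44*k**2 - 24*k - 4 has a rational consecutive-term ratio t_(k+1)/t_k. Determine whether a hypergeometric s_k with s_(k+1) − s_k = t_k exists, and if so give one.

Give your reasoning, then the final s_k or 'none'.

s_k = k*(-2*k**4 - 4*k**3 + k + 1)

The ratio is (5*k**4 + 38*k**3 + 106*k**2 + 130*k + 59)/(5*k**4 + 18*k**3 + 22*k**2 + 12*k + 2).
Take A(k)=1, B(k)=1, C(k)=k**4 + 18*k**3/5 + 22*k**2/5 + 12*k/5 + 2/5.
Key eq: (1)·f(k+1) = (1)·f(k) + (k**4 + 18*k**3/5 + 22*k**2/5 + 12*k/5 + 2/5).
From deg A=0, deg B=0, deg C=4: d=5.
Solving with deg f ≤ 5: f(k) = k*(2*k**4 + 4*k**3 - k - 1)/10.
So s_k = (B(k−1)f/C)·t_k = (k*(2*k**4 + 4*k**3 - k - 1)/(2*(5*k**4 + 18*k**3 + 22*k**2 + 12*k + 2)))·t_k = k*(-2*k**4 - 4*k**3 + k + 1).
s_(k+1) − s_k = -10*k**4 - 36*k**3 - 44*k**2 - 24*k - 4 = t_k.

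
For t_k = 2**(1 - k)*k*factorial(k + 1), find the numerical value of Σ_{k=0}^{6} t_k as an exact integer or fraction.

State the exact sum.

r(k) = (k + 1)*(k + 2)/(2*k) after simplifying.
Factor: A=k/2 + 1; B=1; C=k.
f must satisfy (k/2 + 1)·f(k+1) − (1)·f(k) = k.
Bound: deg f ≤ 0.
Match coefficients ⇒ f(k) = 2.
Then R = B(k−1)f/C = 2/k, so s_k = R(k)·t_k = 2**(2 - k)*factorial(k + 1).
Δs = 2**(1 - k)*k*factorial(k + 1), as required.
Evaluate s at k=7 and k=0: 1260 and 4; difference 1256.

Σ = 1256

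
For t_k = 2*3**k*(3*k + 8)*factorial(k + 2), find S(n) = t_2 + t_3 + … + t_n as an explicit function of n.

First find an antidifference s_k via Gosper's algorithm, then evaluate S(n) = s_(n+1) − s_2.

r(k) = 3*(k + 3)*(3*k + 11)/(3*k + 8) after simplifying.
Take A(k)=3*k + 9, B(k)=1, C(k)=k + 8/3.
Need (3*k + 9)·f(k+1) − (1)·f(k) = k + 8/3.
d = 0 from the (1,0,1) case.
Solve for f: f(k) = 1/3 (degree 0 ≤ 0).
So s_k = (B(k−1)f/C)·t_k = (1/(3*k + 8))·t_k = 2*3**k*factorial(k + 2).
Check: Δs_k = 2*3**k*(3*k + 8)*factorial(k + 2). ✓
Telescope: S(n) = s_(n+1) − s_(2) = 6*3**n*factorial(n + 3) − (432) = 6*3**n*factorial(n + 3) - 432.

S(n) = 6*3**n*factorial(n + 3) - 432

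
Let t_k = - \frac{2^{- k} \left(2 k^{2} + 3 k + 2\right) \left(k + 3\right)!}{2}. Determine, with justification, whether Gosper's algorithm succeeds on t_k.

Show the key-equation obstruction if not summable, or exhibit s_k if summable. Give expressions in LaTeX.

Compute t_(k+1)/t_k: get (k + 4)*(3*k + 2*(k + 1)**2 + 5)/(2*(2*k**2 + 3*k + 2)).
Normal form (A,B,C) = (k/2 + 2, 1, k**2 + 3*k/2 + 1).
f must satisfy (k/2 + 2)·f(k+1) − (1)·f(k) = k**2 + 3*k/2 + 1.
Bound: deg f ≤ 1.
Match coefficients ⇒ f(k) = 2*k - 3.
Certificate R = B(k−1)f/C = 2*(2*k - 3)/(2*k**2 + 3*k + 2) gives s_k = -(2*k - 3)*factorial(k + 3)/2**k.
s_(k+1) − s_k = -(2*k**2 + 3*k + 2)*factorial(k + 3)/(2*2**k) = t_k.

Yes. s_k = - 2^{- k} \left(2 k - 3\right) \left(k + 3\right)!.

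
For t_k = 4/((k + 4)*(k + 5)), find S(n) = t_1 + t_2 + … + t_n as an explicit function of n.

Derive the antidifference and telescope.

S(n) = 4*n/(5*(n + 5))

Step 1: r(k) = (k + 4)/(k + 6).
So A=k + 4 and B=k + 6, with C=1.
Set up (k + 4)·f(k+1) − (k + 5)·f(k) − (1) = 0.
d = 1 from the (1,1,0) case.
Coefficient equations give f(k) = k/4.
So s_k = (B(k−1)f/C)·t_k = (k*(k + 5)/4)·t_k = k/(k + 4).
Verify: 4/(k**2 + 9*k + 20) matches t_k.
Evaluate: s_(n+1) = (n + 1)/(n + 5); subtract s_(1) = 1/5 ⇒ S(n) = 4*n/(5*(n + 5)).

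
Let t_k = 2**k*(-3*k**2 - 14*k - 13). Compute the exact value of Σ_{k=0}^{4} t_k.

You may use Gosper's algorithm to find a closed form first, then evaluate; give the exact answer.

Σ = -2813

The ratio is 2*(3*k**2 + 20*k + 30)/(3*k**2 + 14*k + 13).
Factor: A=2; B=1; C=k**2 + 14*k/3 + 13/3.
Key eq: (2)·f(k+1) = (1)·f(k) + (k**2 + 14*k/3 + 13/3).
deg f ≤ 2 (via 0,0,2).
Match coefficients ⇒ f(k) = (3*k**2 + 2*k + 3)/3.
So s_k = (B(k−1)f/C)·t_k = ((3*k**2 + 2*k + 3)/(3*k**2 + 14*k + 13))·t_k = 2**k*(-3*k**2 - 2*k - 3).
Δs = 2**k*(-3*k**2 - 14*k - 13), as required.
Evaluate s at k=5 and k=0: -2816 and -3; difference -2813.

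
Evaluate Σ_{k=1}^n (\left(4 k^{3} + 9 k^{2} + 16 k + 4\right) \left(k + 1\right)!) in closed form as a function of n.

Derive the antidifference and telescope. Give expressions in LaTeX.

S(n) = 4 n^{4} n! + 17 n^{3} n! + 26 n^{2} n! + 19 n n! + 6 n! - 6

Ratio r(k) = (4*k**4 + 29*k**3 + 88*k**2 + 125*k + 66)/(4*k**3 + 9*k**2 + 16*k + 4).
A = k + 2, B = 1, C = k**3 + 9*k**2/4 + 4*k + 1.
Solve (k + 2)·f(k+1) − (1)·f(k) = k**3 + 9*k**2/4 + 4*k + 1.
d = 2 from the (1,0,3) case.
A polynomial solution: f(k) = (4*k**2 - 3*k + 2)/4.
So s_k = (B(k−1)f/C)·t_k = ((4*k**2 - 3*k + 2)/(4*k**3 + 9*k**2 + 16*k + 4))·t_k = (4*k**2 - 3*k + 2)*factorial(k + 1).
Δs = (4*k**3 + 9*k**2 + 16*k + 4)*factorial(k + 1), as required.
Telescope: S(n) = s_(n+1) − s_(1) = (4*n**2 + 5*n + 3)*factorial(n + 2) − (6) = 4*n**4*factorial(n) + 17*n**3*factorial(n) + 26*n**2*factorial(n) + 19*n*factorial(n) + 6*factorial(n) - 6.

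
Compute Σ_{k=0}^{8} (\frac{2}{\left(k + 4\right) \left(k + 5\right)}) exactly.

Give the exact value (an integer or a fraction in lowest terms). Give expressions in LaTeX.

r(k) = (k + 4)/(k + 6) after simplifying.
Factor: A=k + 4; B=k + 6; C=1.
f must satisfy (k + 4)·f(k+1) − (k + 5)·f(k) = 1.
From deg A=1, deg B=1, deg C=0: d=1.
Solving with deg f ≤ 1: f(k) = k/4.
R(k) = B(k−1)·f(k)/C(k) = k*(k + 5)/4; s_k = R·t_k = k/(2*(k + 4)).
Check: Δs_k = 2/(k**2 + 9*k + 20). ✓
Evaluate s at k=9 and k=0: 9/26 and 0; difference 9/26.

Σ = 9/26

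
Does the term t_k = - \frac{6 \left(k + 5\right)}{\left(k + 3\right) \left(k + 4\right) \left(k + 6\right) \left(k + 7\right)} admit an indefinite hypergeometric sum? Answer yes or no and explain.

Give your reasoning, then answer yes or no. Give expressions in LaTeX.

Yes. s_k = \frac{k \left(- k - 9\right)}{6 \left(k^{2} + 9 k + 18\right)}.

Step 1: r(k) = (k + 3)*(k + 6)**2/((k + 5)**2*(k + 8)).
Factor: A=k + 3; B=k + 8; C=k**2 + 10*k + 25.
Key eq: (k + 3)·f(k+1) = (k + 7)·f(k) + (k**2 + 10*k + 25).
Bound: deg f ≤ 4.
Solve for f: f(k) = k*(k + 4)*(k + 5)*(k + 9)/36 (degree 4 ≤ 4).
Certificate R = B(k−1)f/C = k*(k + 4)*(k + 7)*(k + 9)/(36*(k + 5)) gives s_k = k*(-k - 9)/(6*(k**2 + 9*k + 18)).
Check: Δs_k = 6*(-k - 5)/(k**4 + 20*k**3 + 145*k**2 + 450*k + 504). ✓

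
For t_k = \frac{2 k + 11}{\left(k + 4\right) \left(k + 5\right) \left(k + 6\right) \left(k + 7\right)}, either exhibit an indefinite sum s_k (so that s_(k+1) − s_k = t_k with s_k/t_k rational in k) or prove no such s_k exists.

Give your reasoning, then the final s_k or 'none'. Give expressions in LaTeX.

Ratio r(k) = (k + 4)*(2*k + 13)/((k + 8)*(2*k + 11)).
Take A(k)=k + 4, B(k)=k + 8, C(k)=k + 11/2.
Solve (k + 4)·f(k+1) − (k + 7)·f(k) = k + 11/2.
deg f ≤ 3 (via 1,1,1).
Coefficient equations give f(k) = k*(k + 5)*(k + 10)/48.
So s_k = (B(k−1)f/C)·t_k = (k*(k + 5)*(k + 7)*(k + 10)/(24*(2*k + 11)))·t_k = k*(k + 10)/(24*(k**2 + 10*k + 24)).
Check: Δs_k = (2*k + 11)/(k**4 + 22*k**3 + 179*k**2 + 638*k + 840). ✓

s_k = \frac{k \left(k + 10\right)}{24 \left(k^{2} + 10 k + 24\right)}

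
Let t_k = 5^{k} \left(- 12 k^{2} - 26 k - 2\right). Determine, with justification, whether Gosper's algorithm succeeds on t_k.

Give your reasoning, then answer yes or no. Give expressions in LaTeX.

Yes. s_k = 5^{k} \left(- 3 k^{2} + k + 2\right).

Step 1: r(k) = 5*(6*k**2 + 25*k + 20)/(6*k**2 + 13*k + 1).
Normal form (A,B,C) = (5, 1, k**2 + 13*k/6 + 1/6).
f must satisfy (5)·f(k+1) − (1)·f(k) = k**2 + 13*k/6 + 1/6.
Degrees (0,0,2) ⇒ d ≤ 2.
Match coefficients ⇒ f(k) = (k - 1)*(3*k + 2)/12.
Get s_k = R·t_k = 5**k*(-3*k**2 + k + 2) with R(k) = B(k−1)f(k)/C(k) = (k - 1)*(3*k + 2)/(2*(6*k**2 + 13*k + 1)).
Check: Δs_k = 5**k*(-12*k**2 - 26*k - 2). ✓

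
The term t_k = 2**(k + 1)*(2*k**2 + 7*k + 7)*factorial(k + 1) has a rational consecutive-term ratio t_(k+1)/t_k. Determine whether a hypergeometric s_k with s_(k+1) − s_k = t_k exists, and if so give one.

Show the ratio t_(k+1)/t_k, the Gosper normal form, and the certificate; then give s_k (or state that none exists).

s_k = 2**(k + 1)*(k + 1)*factorial(k + 1)

t_(k+1)/t_k = 2*(2*k**3 + 15*k**2 + 38*k + 32)/(2*k**2 + 7*k + 7).
A = 2*k + 4, B = 1, C = k**2 + 7*k/2 + 7/2.
Set up (2*k + 4)·f(k+1) − (1)·f(k) − (k**2 + 7*k/2 + 7/2) = 0.
deg f ≤ 1 (via 1,0,2).
Coefficient equations give f(k) = (k + 1)/2.
So s_k = (B(k−1)f/C)·t_k = ((k + 1)/(2*k**2 + 7*k + 7))·t_k = 2**(k + 1)*(k + 1)*factorial(k + 1).
Check: Δs_k = 2**(k + 1)*(2*k**2 + 7*k + 7)*factorial(k + 1). ✓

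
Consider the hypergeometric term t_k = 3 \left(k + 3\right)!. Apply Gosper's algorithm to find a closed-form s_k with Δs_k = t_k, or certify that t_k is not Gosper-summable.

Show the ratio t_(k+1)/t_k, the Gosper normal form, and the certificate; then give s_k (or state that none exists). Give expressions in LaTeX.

The ratio is k + 4.
Take A(k)=k + 4, B(k)=1, C(k)=1.
Key eq: (k + 4)·f(k+1) = (1)·f(k) + (1).
From deg A=1, deg B=0, deg C=0: d=-1.
d = -1 < 0 ⇒ no nonzero polynomial f; not summable.

none (Gosper's algorithm certifies no s_k)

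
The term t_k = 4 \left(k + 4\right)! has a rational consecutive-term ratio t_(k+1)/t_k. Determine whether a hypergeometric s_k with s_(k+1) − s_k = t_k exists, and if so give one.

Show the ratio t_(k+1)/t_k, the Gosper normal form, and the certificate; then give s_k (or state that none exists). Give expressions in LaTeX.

not Gosper-summable; s_k does not exist

r(k) = k + 5 after simplifying.
Gosper form: A/B · C(k+1)/C(k) with A=k + 5, B=1, C=1.
Solve (k + 5)·f(k+1) − (1)·f(k) = 1.
From deg A=1, deg B=0, deg C=0: d=-1.
Negative degree bound (-1): no f exists, t_k not Gosper-summable.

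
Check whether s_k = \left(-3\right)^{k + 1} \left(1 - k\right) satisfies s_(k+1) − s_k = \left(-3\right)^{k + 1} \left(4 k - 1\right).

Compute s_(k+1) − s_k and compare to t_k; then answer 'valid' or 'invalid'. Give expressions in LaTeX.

valid (s_(k+1) − s_k reduces to t_k)

s_(k+1) = -(-3)**(k + 2)*k
s_(k+1) − s_k = (-3)**(k + 1)*(4*k - 1)
(s_(k+1) − s_k) − t_k = 0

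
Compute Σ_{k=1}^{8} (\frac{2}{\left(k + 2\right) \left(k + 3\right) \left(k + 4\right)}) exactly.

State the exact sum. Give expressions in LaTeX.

Σ = 5/66

Step 1: r(k) = (k + 2)/(k + 5).
Factor: A=k + 2; B=k + 5; C=1.
Key eq: (k + 2)·f(k+1) = (k + 4)·f(k) + (1).
Bound: deg f ≤ 2.
Coefficient equations give f(k) = k*(k + 5)/12.
Then R = B(k−1)f/C = k*(k + 4)*(k + 5)/12, so s_k = R(k)·t_k = k*(k + 5)/(6*(k + 2)*(k + 3)).
Verify: 2/(k**3 + 9*k**2 + 26*k + 24) matches t_k.
Σ_(k=1)^(8) t_k = s_(9) − s_(1) = 7/44 − (1/12) = 5/66.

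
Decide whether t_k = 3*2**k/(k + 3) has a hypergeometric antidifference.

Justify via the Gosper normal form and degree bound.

No. Not Gosper-summable.

Step 1: r(k) = 2*(k + 3)/(k + 4).
Factor: A=2*k + 6; B=k + 4; C=1.
f must satisfy (2*k + 6)·f(k+1) − (k + 3)·f(k) = 1.
Degrees (1,1,0) ⇒ d ≤ -1.
Negative degree bound (-1): no f exists, t_k not Gosper-summable.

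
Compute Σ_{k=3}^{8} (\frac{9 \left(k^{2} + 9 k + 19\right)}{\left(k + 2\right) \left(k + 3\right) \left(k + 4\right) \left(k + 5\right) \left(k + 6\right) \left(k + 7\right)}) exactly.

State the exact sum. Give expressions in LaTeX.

Σ = 122/15015

Compute t_(k+1)/t_k: get (k + 2)*(9*k + (k + 1)**2 + 28)/((k + 8)*(k**2 + 9*k + 19)).
A = k + 2, B = k + 8, C = k**2 + 9*k + 19.
Solve (k + 2)·f(k+1) − (k + 7)·f(k) = k**2 + 9*k + 19.
deg f ≤ 5 (via 1,1,2).
A polynomial solution: f(k) = k*(k + 3)*(k + 5)*(k**2 + 12*k + 44)/144.
Certificate R = B(k−1)f/C = k*(k + 3)*(k + 5)*(k + 7)*(k**2 + 12*k + 44)/(144*(k**2 + 9*k + 19)) gives s_k = k*(k**2 + 12*k + 44)/(16*(k**3 + 12*k**2 + 44*k + 48)).
Verify: 9*(k**2 + 9*k + 19)/(k**6 + 27*k**5 + 295*k**4 + 1665*k**3 + 5104*k**2 + 8028*k + 5040) matches t_k.
Σ_(k=3)^(8) t_k = s_(9) − s_(3) = 699/11440 − (89/1680) = 122/15015.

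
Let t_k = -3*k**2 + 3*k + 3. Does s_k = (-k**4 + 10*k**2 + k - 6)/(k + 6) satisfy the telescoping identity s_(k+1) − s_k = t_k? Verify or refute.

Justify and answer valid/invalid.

Invalid: residual 6*(k**3 + 9*k**2 - 10*k - 10)/(k**2 + 13*k + 42) ≠ 0.

s_(k+1) = (k - (k + 1)**4 + 10*(k + 1)**2 - 5)/(k + 7)
s_(k+1) − s_k = 3*(-k**4 - 10*k**3 - 10*k**2 + 35*k + 22)/(k**2 + 13*k + 42)
(s_(k+1) − s_k) − t_k = 6*(k**3 + 9*k**2 - 10*k - 10)/(k**2 + 13*k + 42)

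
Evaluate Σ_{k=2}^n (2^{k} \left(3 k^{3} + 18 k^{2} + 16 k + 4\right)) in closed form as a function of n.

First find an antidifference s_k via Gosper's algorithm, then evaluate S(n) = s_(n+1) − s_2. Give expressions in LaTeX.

S(n) = 6 \cdot 2^{n} n^{3} + 18 \cdot 2^{n} n^{2} + 14 \cdot 2^{n} n + 6 \cdot 2^{n} - 88

r(k) = 2*(3*k**3 + 27*k**2 + 61*k + 41)/(3*k**3 + 18*k**2 + 16*k + 4) after simplifying.
Gosper form: A/B · C(k+1)/C(k) with A=2, B=1, C=k**3 + 6*k**2 + 16*k/3 + 4/3.
Set up (2)·f(k+1) − (1)·f(k) − (k**3 + 6*k**2 + 16*k/3 + 4/3) = 0.
Bound: deg f ≤ 3.
A polynomial solution: f(k) = (3*k**3 - 2*k + 2)/3.
Get s_k = R·t_k = 2**k*(3*k**3 - 2*k + 2) with R(k) = B(k−1)f(k)/C(k) = (3*k**3 - 2*k + 2)/(3*k**3 + 18*k**2 + 16*k + 4).
Verify: 2**k*(3*k**3 + 18*k**2 + 16*k + 4) matches t_k.
s_(n+1) = 2**(n + 1)*(3*n**3 + 9*n**2 + 7*n + 3) and s_(2) = 88, so S(n) = 6*2**n*n**3 + 18*2**n*n**2 + 14*2**n*n + 6*2**n - 88.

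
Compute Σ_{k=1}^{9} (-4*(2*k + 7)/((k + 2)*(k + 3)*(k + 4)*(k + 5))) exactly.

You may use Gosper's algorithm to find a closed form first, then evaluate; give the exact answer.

Step 1: r(k) = (k + 2)*(2*k + 9)/((k + 6)*(2*k + 7)).
Normal form (A,B,C) = (k + 2, k + 6, k + 7/2).
Key eq: (k + 2)·f(k+1) = (k + 5)·f(k) + (k + 7/2).
d = 3 from the (1,1,1) case.
Match coefficients ⇒ f(k) = k*(k + 3)*(k + 6)/16.
So s_k = (B(k−1)f/C)·t_k = (k*(k + 3)*(k + 5)*(k + 6)/(8*(2*k + 7)))·t_k = k*(-k - 6)/(2*(k**2 + 6*k + 8)).
Verify: 4*(-2*k - 7)/(k**4 + 14*k**3 + 71*k**2 + 154*k + 120) matches t_k.
Evaluate s at k=10 and k=1: -10/21 and -7/30; difference -17/70.

Σ = -17/70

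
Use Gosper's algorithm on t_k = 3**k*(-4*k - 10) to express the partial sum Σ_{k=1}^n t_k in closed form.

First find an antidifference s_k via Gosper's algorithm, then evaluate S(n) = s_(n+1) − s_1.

r(k) = 3*(2*k + 7)/(2*k + 5) after simplifying.
Gosper form: A/B · C(k+1)/C(k) with A=3, B=1, C=k + 5/2.
Key eq: (3)·f(k+1) = (1)·f(k) + (k + 5/2).
From deg A=0, deg B=0, deg C=1: d=1.
A polynomial solution: f(k) = (k + 1)/2.
Get s_k = R·t_k = -2*3**k*(k + 1) with R(k) = B(k−1)f(k)/C(k) = (k + 1)/(2*k + 5).
Check: Δs_k = 3**k*(-4*k - 10). ✓
Telescope: S(n) = s_(n+1) − s_(1) = 6*3**n*(-n - 2) − (-12) = -6*3**n*n - 12*3**n + 12.

S(n) = -6*3**n*n - 12*3**n + 12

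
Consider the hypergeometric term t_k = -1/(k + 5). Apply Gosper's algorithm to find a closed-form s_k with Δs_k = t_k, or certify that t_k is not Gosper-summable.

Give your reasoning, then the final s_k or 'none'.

The ratio is (k + 5)/(k + 6).
Gosper form: A/B · C(k+1)/C(k) with A=k + 5, B=k + 6, C=1.
Solve (k + 5)·f(k+1) − (k + 5)·f(k) = 1.
d = 0 from the (1,1,0) case.
f = c0 ⇒ A·f(k+1) − B(k−1)·f(k) − C = -1. The system {-1 = 0} is inconsistent; no antidifference.

no hypergeometric antidifference exists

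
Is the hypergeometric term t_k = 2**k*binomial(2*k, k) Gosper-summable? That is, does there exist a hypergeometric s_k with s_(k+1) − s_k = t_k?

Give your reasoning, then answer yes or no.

The ratio is 4*(2*k + 1)/(k + 1).
Take A(k)=8*k + 4, B(k)=k + 1, C(k)=1.
Need (8*k + 4)·f(k+1) − (k)·f(k) = 1.
Degrees (1,1,0) ⇒ d ≤ -1.
Bound -1 < 0, so the key equation has no polynomial solution.

No. Not Gosper-summable.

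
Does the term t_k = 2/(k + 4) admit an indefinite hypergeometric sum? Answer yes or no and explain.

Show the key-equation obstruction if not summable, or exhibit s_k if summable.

No — t_k has no hypergeometric antidifference.

The ratio is (k + 4)/(k + 5).
A = k + 4, B = k + 5, C = 1.
f must satisfy (k + 4)·f(k+1) − (k + 4)·f(k) = 1.
deg f ≤ 0 (via 1,1,0).
f = c0 ⇒ A·f(k+1) − B(k−1)·f(k) − C = -1. The system {-1 = 0} is inconsistent; no antidifference.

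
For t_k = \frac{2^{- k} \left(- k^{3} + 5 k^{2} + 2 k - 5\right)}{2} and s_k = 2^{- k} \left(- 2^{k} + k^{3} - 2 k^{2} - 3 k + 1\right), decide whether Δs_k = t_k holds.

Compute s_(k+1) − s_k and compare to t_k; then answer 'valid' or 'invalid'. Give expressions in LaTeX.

s_(k+1) = (-2*2**k + k**3 + k**2 - 4*k - 3)/(2*2**k)
s_(k+1) − s_k = (-k**3 + 5*k**2 + 2*k - 5)/(2*2**k)
(s_(k+1) − s_k) − t_k = 0

valid (s_(k+1) − s_k reduces to t_k)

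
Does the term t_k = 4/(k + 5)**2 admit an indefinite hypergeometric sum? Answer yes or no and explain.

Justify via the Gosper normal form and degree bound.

No; the coefficient equations for f are inconsistent.

Compute t_(k+1)/t_k: get (k + 5)**2/(k + 6)**2.
Normal form (A,B,C) = (k**2 + 10*k + 25, k**2 + 12*k + 36, 1).
f must satisfy (k**2 + 10*k + 25)·f(k+1) − (k**2 + 10*k + 25)·f(k) = 1.
From deg A=2, deg B=2, deg C=0: d=0.
Put f(k) = c0: A·f(k+1) − B(k−1)·f(k) − C = -1; need -1 = 0 — inconsistent ⇒ no f, not summable.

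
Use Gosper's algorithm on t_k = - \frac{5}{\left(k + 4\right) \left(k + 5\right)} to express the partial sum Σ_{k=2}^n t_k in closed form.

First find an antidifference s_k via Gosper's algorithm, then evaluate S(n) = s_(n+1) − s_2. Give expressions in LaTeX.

S(n) = \frac{5 \left(1 - n\right)}{6 \left(n + 5\right)}

The ratio is (k + 4)/(k + 6).
Take A(k)=k + 4, B(k)=k + 6, C(k)=1.
Need (k + 4)·f(k+1) − (k + 5)·f(k) = 1.
Degrees (1,1,0) ⇒ d ≤ 1.
A polynomial solution: f(k) = k/4.
R(k) = B(k−1)·f(k)/C(k) = k*(k + 5)/4; s_k = R·t_k = -5*k/(4*k + 16).
s_(k+1) − s_k = -5/(k**2 + 9*k + 20) = t_k.
Σ_(k=2)^n t_k = s_(n+1) − s_(2) = (5*(-n - 1)/(4*(n + 5))) − (-5/12), i.e. 5*(1 - n)/(6*(n + 5)).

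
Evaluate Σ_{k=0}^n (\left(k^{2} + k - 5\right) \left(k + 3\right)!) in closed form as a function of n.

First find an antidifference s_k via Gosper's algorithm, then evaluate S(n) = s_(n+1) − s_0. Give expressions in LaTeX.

S(n) = n \left(n + 4\right)! - 2 \left(n + 4\right)! + 18

Ratio r(k) = (k + 4)*(k + (k + 1)**2 - 4)/(k**2 + k - 5).
Normal form (A,B,C) = (k + 4, 1, k**2 + k - 5).
Key eq: (k + 4)·f(k+1) = (1)·f(k) + (k**2 + k - 5).
From deg A=1, deg B=0, deg C=2: d=1.
Solve for f: f(k) = k - 3 (degree 1 ≤ 1).
So s_k = (B(k−1)f/C)·t_k = ((k - 3)/(k**2 + k - 5))·t_k = (k - 3)*factorial(k + 3).
Δs = (k**2 + k - 5)*factorial(k + 3), as required.
Telescope: S(n) = s_(n+1) − s_(0) = (n - 2)*factorial(n + 4) − (-18) = n*factorial(n + 4) - 2*factorial(n + 4) + 18.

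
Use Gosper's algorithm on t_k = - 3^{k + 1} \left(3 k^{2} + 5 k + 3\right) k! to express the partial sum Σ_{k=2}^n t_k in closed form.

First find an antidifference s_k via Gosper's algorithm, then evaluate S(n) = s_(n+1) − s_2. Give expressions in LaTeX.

S(n) = - 9 \cdot 3^{n} n^{2} n! - 18 \cdot 3^{n} n n! - 9 \cdot 3^{n} n! + 108

The ratio is 3*(3*k**3 + 14*k**2 + 22*k + 11)/(3*k**2 + 5*k + 3).
Factor: A=3*k + 3; B=1; C=k**2 + 5*k/3 + 1.
f must satisfy (3*k + 3)·f(k+1) − (1)·f(k) = k**2 + 5*k/3 + 1.
d = 1 from the (1,0,2) case.
Solve for f: f(k) = k/3 (degree 1 ≤ 1).
Then R = B(k−1)f/C = k/(3*k**2 + 5*k + 3), so s_k = R(k)·t_k = -3**(k + 1)*k*factorial(k).
Δs = -3**(k + 1)*(3*k**2 + 5*k + 3)*factorial(k), as required.
Telescope: S(n) = s_(n+1) − s_(2) = -3**(n + 2)*(n + 1)*factorial(n + 1) − (-108) = -9*3**n*n**2*factorial(n) - 18*3**n*n*factorial(n) - 9*3**n*factorial(n) + 108.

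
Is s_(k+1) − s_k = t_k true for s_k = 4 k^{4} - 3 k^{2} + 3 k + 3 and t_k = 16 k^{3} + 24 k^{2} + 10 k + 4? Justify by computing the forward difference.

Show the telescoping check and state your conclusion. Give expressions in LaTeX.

valid (s_(k+1) − s_k reduces to t_k)

s_(k+1) = 3*k + 4*(k + 1)**4 - 3*(k + 1)**2 + 6
s_(k+1) − s_k = 16*k**3 + 24*k**2 + 10*k + 4
(s_(k+1) − s_k) − t_k = 0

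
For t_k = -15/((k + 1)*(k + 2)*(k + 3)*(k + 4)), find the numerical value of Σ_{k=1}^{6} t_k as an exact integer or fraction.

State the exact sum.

Compute t_(k+1)/t_k: get (k + 1)/(k + 5).
Factor: A=k + 1; B=k + 5; C=1.
Solve (k + 1)·f(k+1) − (k + 4)·f(k) = 1.
Degrees (1,1,0) ⇒ d ≤ 3.
Coefficient equations give f(k) = k*(k**2 + 6*k + 11)/18.
R(k) = B(k−1)·f(k)/C(k) = k*(k + 4)*(k**2 + 6*k + 11)/18; s_k = R·t_k = 5*k*(-k**2 - 6*k - 11)/(6*(k + 1)*(k + 2)*(k + 3)).
s_(k+1) − s_k = -15/(k**4 + 10*k**3 + 35*k**2 + 50*k + 24) = t_k.
Sum = s_(7) − s_(1); s_(7) = -119/144, s_(1) = -5/8 ⇒ -29/144.

Σ = -29/144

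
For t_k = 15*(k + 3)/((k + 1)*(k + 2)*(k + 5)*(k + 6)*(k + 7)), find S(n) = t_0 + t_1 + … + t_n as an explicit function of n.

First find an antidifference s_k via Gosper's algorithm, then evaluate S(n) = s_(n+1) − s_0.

r(k) = (k + 1)*(k + 4)*(k + 5)/((k + 3)**2*(k + 8)) after simplifying.
So A=k + 1 and B=k + 8, with C=k**3 + 10*k**2 + 33*k + 36.
Need (k + 1)·f(k+1) − (k + 7)·f(k) = k**3 + 10*k**2 + 33*k + 36.
Degrees (1,1,3) ⇒ d ≤ 6.
A polynomial solution: f(k) = k*(k + 2)*(k + 3)*(k + 4)*(k**2 + 12*k + 41)/90.
So s_k = (B(k−1)f/C)·t_k = (k*(k + 2)*(k + 7)*(k**2 + 12*k + 41)/(90*(k + 3)))·t_k = k*(k**2 + 12*k + 41)/(6*(k**3 + 12*k**2 + 41*k + 30)).
Check: Δs_k = 15*(k + 3)/(k**5 + 21*k**4 + 163*k**3 + 567*k**2 + 844*k + 420). ✓
s_(n+1) = (n**3 + 15*n**2 + 68*n + 54)/(6*(n**3 + 15*n**2 + 68*n + 84)) and s_(0) = 0, so S(n) = (n**3 + 15*n**2 + 68*n + 54)/(6*(n**3 + 15*n**2 + 68*n + 84)).

S(n) = (n**3 + 15*n**2 + 68*n + 54)/(6*(n**3 + 15*n**2 + 68*n + 84))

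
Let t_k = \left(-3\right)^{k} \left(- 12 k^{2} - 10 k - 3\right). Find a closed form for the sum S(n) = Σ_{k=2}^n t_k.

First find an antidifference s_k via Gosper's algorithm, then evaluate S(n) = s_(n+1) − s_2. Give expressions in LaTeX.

Ratio r(k) = 3*(-12*k**2 - 34*k - 25)/(12*k**2 + 10*k + 3).
Take A(k)=-3, B(k)=1, C(k)=k**2 + 5*k/6 + 1/4.
f must satisfy (-3)·f(k+1) − (1)·f(k) = k**2 + 5*k/6 + 1/4.
deg f ≤ 2 (via 0,0,2).
A polynomial solution: f(k) = -k*(3*k - 2)/12.
Certificate R = B(k−1)f/C = -k*(3*k - 2)/(12*k**2 + 10*k + 3) gives s_k = (-3)**k*k*(3*k - 2).
Check: Δs_k = (-3)**k*(-12*k**2 - 10*k - 3). ✓
s_(n+1) = (-3)**(n + 1)*(3*n**2 + 4*n + 1) and s_(2) = 72, so S(n) = -12*(-3)**n*n - 3*(-3)**n + 3*(-3)**(n + 1)*n**2 - 72.

S(n) = - 12 \left(-3\right)^{n} n - 3 \left(-3\right)^{n} + 3 \left(-3\right)^{n + 1} n^{2} - 72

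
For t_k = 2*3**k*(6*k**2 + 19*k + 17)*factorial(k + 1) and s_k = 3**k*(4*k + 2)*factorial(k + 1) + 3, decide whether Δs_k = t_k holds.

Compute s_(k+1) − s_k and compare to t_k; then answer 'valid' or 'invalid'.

s_(k+1) = 3**(k + 1)*(4*k + 6)*factorial(k + 2) + 3
s_(k+1) − s_k = 2*3**k*(6*k**2 + 19*k + 17)*factorial(k + 1)
(s_(k+1) − s_k) − t_k = 0

Valid — Δs_k = t_k.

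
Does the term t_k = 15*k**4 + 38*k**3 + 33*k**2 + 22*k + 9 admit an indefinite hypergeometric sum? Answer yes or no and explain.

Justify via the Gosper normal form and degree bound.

r(k) = (15*k**4 + 98*k**3 + 237*k**2 + 262*k + 117)/(15*k**4 + 38*k**3 + 33*k**2 + 22*k + 9) after simplifying.
Normal form (A,B,C) = (1, 1, k**4 + 38*k**3/15 + 11*k**2/5 + 22*k/15 + 3/5).
Need (1)·f(k+1) − (1)·f(k) = k**4 + 38*k**3/15 + 11*k**2/5 + 22*k/15 + 3/5.
deg f ≤ 5 (via 0,0,4).
Solving with deg f ≤ 5: f(k) = k*(3*k**4 + 2*k**3 - 3*k**2 + 4*k + 3)/15.
Certificate R = B(k−1)f/C = k*(3*k**4 + 2*k**3 - 3*k**2 + 4*k + 3)/(15*k**4 + 38*k**3 + 33*k**2 + 22*k + 9) gives s_k = k*(3*k**4 + 2*k**3 - 3*k**2 + 4*k + 3).
Δs = 15*k**4 + 38*k**3 + 33*k**2 + 22*k + 9, as required.

Yes. s_k = k*(3*k**4 + 2*k**3 - 3*k**2 + 4*k + 3).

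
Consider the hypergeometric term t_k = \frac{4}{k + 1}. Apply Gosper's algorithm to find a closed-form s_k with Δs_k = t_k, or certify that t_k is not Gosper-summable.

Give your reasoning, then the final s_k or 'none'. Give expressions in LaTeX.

t_(k+1)/t_k = (k + 1)/(k + 2).
Normal form (A,B,C) = (k + 1, k + 2, 1).
f must satisfy (k + 1)·f(k+1) − (k + 1)·f(k) = 1.
deg f ≤ 0 (via 1,1,0).
f = c0 ⇒ A·f(k+1) − B(k−1)·f(k) − C = -1. The system {-1 = 0} is inconsistent; no antidifference.

no hypergeometric antidifference exists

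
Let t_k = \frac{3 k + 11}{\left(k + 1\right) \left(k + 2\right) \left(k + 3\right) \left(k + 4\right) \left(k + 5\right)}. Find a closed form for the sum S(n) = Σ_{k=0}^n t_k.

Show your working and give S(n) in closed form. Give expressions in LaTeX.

Step 1: r(k) = (k + 1)*(3*k + 14)/((k + 6)*(3*k + 11)).
So A=k + 1 and B=k + 6, with C=k + 11/3.
Set up (k + 1)·f(k+1) − (k + 5)·f(k) − (k + 11/3) = 0.
d = 4 from the (1,1,1) case.
Match coefficients ⇒ f(k) = k*(k + 3)*(k**2 + 7*k + 14)/24.
So s_k = (B(k−1)f/C)·t_k = (k*(k + 3)*(k + 5)*(k**2 + 7*k + 14)/(8*(3*k + 11)))·t_k = k*(k**2 + 7*k + 14)/(8*(k**3 + 7*k**2 + 14*k + 8)).
Δs = (3*k + 11)/(k**5 + 15*k**4 + 85*k**3 + 225*k**2 + 274*k + 120), as required.
s_(n+1) = (n**3 + 10*n**2 + 31*n + 22)/(8*(n**3 + 10*n**2 + 31*n + 30)) and s_(0) = 0, so S(n) = (n**3 + 10*n**2 + 31*n + 22)/(8*(n**3 + 10*n**2 + 31*n + 30)).

S(n) = \frac{n^{3} + 10 n^{2} + 31 n + 22}{8 \left(n^{3} + 10 n^{2} + 31 n + 30\right)}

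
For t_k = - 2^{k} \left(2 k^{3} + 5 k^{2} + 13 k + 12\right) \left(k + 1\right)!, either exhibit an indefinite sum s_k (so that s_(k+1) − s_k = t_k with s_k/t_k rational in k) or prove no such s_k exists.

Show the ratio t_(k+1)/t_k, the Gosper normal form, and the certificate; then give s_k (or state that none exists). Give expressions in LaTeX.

s_k = - 2^{k} \left(k^{2} - k + 4\right) \left(k + 1\right)!

Ratio r(k) = 2*(2*k**4 + 15*k**3 + 51*k**2 + 90*k + 64)/(2*k**3 + 5*k**2 + 13*k + 12).
Factor: A=2*k + 4; B=1; C=k**3 + 5*k**2/2 + 13*k/2 + 6.
Need (2*k + 4)·f(k+1) − (1)·f(k) = k**3 + 5*k**2/2 + 13*k/2 + 6.
deg f ≤ 2 (via 1,0,3).
Coefficient equations give f(k) = (k**2 - k + 4)/2.
Then R = B(k−1)f/C = (k**2 - k + 4)/(2*k**3 + 5*k**2 + 13*k + 12), so s_k = R(k)·t_k = -2**k*(k**2 - k + 4)*factorial(k + 1).
Δs = -2**k*(2*k**3 + 5*k**2 + 13*k + 12)*factorial(k + 1), as required.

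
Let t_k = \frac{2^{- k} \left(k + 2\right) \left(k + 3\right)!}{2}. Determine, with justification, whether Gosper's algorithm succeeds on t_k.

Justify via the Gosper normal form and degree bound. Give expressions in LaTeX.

t_(k+1)/t_k = (k + 3)*(k + 4)/(2*(k + 2)).
So A=k/2 + 2 and B=1, with C=k + 2.
Key eq: (k/2 + 2)·f(k+1) = (1)·f(k) + (k + 2).
deg f ≤ 0 (via 1,0,1).
Solving with deg f ≤ 0: f(k) = 2.
So s_k = (B(k−1)f/C)·t_k = (2/(k + 2))·t_k = factorial(k + 3)/2**k.
s_(k+1) − s_k = (k + 2)*factorial(k + 3)/(2*2**k) = t_k.

Yes. s_k = 2^{- k} \left(k + 3\right)!.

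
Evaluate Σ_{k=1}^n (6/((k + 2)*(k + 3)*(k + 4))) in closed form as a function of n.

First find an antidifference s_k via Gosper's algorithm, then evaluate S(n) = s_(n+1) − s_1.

S(n) = n*(n + 7)/(4*(n**2 + 7*n + 12))

Step 1: r(k) = (k + 2)/(k + 5).
Normal form (A,B,C) = (k + 2, k + 5, 1).
Set up (k + 2)·f(k+1) − (k + 4)·f(k) − (1) = 0.
d = 2 from the (1,1,0) case.
Coefficient equations give f(k) = k*(k + 5)/12.
Certificate R = B(k−1)f/C = k*(k + 4)*(k + 5)/12 gives s_k = k*(k + 5)/(2*(k + 2)*(k + 3)).
Δs = 6/(k**3 + 9*k**2 + 26*k + 24), as required.
Evaluate: s_(n+1) = (n**2 + 7*n + 6)/(2*(n**2 + 7*n + 12)); subtract s_(1) = 1/4 ⇒ S(n) = n*(n + 7)/(4*(n**2 + 7*n + 12)).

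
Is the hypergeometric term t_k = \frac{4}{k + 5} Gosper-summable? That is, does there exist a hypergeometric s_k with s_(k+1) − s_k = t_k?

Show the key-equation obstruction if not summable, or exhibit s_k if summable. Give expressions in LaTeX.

No — t_k has no hypergeometric antidifference.

Step 1: r(k) = (k + 5)/(k + 6).
A = k + 5, B = k + 6, C = 1.
Set up (k + 5)·f(k+1) − (k + 5)·f(k) − (1) = 0.
Degrees (1,1,0) ⇒ d ≤ 0.
f = c0 ⇒ A·f(k+1) − B(k−1)·f(k) − C = -1. The system {-1 = 0} is inconsistent; no antidifference.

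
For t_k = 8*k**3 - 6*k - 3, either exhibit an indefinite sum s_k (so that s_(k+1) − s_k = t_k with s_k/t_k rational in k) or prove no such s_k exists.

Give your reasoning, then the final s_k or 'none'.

Ratio r(k) = (6*k - 8*(k + 1)**3 + 9)/(-8*k**3 + 6*k + 3).
Factor: A=1; B=1; C=k**3 - 3*k/4 - 3/8.
Key eq: (1)·f(k+1) = (1)·f(k) + (k**3 - 3*k/4 - 3/8).
Degrees (0,0,3) ⇒ d ≤ 4.
Solve for f: f(k) = k**2*(2*k**2 - 4*k - 1)/8 (degree 4 ≤ 4).
Then R = B(k−1)f/C = k**2*(2*k**2 - 4*k - 1)/(8*k**3 - 6*k - 3), so s_k = R(k)·t_k = k**2*(2*k**2 - 4*k - 1).
Verify: 8*k**3 - 6*k - 3 matches t_k.

s_k = k**2*(2*k**2 - 4*k - 1)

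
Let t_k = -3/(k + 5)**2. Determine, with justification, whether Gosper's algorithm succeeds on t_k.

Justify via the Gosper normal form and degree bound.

No; the coefficient equations for f are inconsistent.

t_(k+1)/t_k = (k + 5)**2/(k + 6)**2.
A = k**2 + 10*k + 25, B = k**2 + 12*k + 36, C = 1.
Key eq: (k**2 + 10*k + 25)·f(k+1) = (k**2 + 10*k + 25)·f(k) + (1).
From deg A=2, deg B=2, deg C=0: d=0.
Generic f = c0 gives residual -1; -1 = 0 cannot hold, so t_k is not Gosper-summable.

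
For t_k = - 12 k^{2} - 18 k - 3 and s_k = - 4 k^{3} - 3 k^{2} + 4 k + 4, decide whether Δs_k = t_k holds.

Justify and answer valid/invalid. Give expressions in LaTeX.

Valid — Δs_k = t_k.

s_(k+1) = -4*k**3 - 15*k**2 - 14*k + 1
s_(k+1) − s_k = -12*k**2 - 18*k - 3
(s_(k+1) − s_k) − t_k = 0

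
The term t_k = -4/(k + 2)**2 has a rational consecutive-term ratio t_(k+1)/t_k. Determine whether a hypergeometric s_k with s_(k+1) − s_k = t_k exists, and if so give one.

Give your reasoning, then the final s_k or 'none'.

Step 1: r(k) = (k + 2)**2/(k + 3)**2.
Factor: A=k**2 + 4*k + 4; B=k**2 + 6*k + 9; C=1.
f must satisfy (k**2 + 4*k + 4)·f(k+1) − (k**2 + 4*k + 4)·f(k) = 1.
deg f ≤ 0 (via 2,2,0).
Write f(k) = c0. Then LHS − RHS = -1, requiring -1 = 0: contradictory. No certificate.

not Gosper-summable; s_k does not exist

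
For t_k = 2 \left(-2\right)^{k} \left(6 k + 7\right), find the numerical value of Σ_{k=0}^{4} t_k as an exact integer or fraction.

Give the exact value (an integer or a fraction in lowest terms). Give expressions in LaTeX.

Compute t_(k+1)/t_k: get 2*(-6*k - 13)/(6*k + 7).
Normal form (A,B,C) = (-2, 1, k + 7/6).
Solve (-2)·f(k+1) − (1)·f(k) = k + 7/6.
Degrees (0,0,1) ⇒ d ≤ 1.
Solving with deg f ≤ 1: f(k) = -(2*k + 1)/6.
R(k) = B(k−1)·f(k)/C(k) = -(2*k + 1)/(6*k + 7); s_k = R·t_k = (-2)**(k + 1)*(2*k + 1).
Check: Δs_k = 2*(-2)**k*(6*k + 7). ✓
Sum = s_(5) − s_(0); s_(5) = 704, s_(0) = -2 ⇒ 706.

Σ = 706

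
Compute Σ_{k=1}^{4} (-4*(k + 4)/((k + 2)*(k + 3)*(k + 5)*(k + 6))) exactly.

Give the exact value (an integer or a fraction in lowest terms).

t_(k+1)/t_k = (k + 2)*(k + 5)**2/((k + 4)**2*(k + 7)).
Take A(k)=k + 2, B(k)=k + 7, C(k)=k**2 + 8*k + 16.
Need (k + 2)·f(k+1) − (k + 6)·f(k) = k**2 + 8*k + 16.
d = 4 from the (1,1,2) case.
Solving with deg f ≤ 4: f(k) = k*(k + 3)*(k + 4)*(k + 7)/20.
So s_k = (B(k−1)f/C)·t_k = (k*(k + 3)*(k + 6)*(k + 7)/(20*(k + 4)))·t_k = k*(-k - 7)/(5*(k**2 + 7*k + 10)).
Verify: 4*(-k - 4)/(k**4 + 16*k**3 + 91*k**2 + 216*k + 180) matches t_k.
Evaluate s at k=5 and k=1: -6/35 and -4/45; difference -26/315.

Σ = -26/315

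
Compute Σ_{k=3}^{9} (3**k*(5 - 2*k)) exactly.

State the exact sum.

Σ = -354321

The ratio is 3*(2*k - 3)/(2*k - 5).
Take A(k)=3, B(k)=1, C(k)=k - 5/2.
f must satisfy (3)·f(k+1) − (1)·f(k) = k - 5/2.
From deg A=0, deg B=0, deg C=1: d=1.
Solving with deg f ≤ 1: f(k) = (k - 4)/2.
Then R = B(k−1)f/C = (k - 4)/(2*k - 5), so s_k = R(k)·t_k = 3**k*(4 - k).
Check: Δs_k = 3**k*(5 - 2*k). ✓
Evaluate s at k=10 and k=3: -354294 and 27; difference -354321.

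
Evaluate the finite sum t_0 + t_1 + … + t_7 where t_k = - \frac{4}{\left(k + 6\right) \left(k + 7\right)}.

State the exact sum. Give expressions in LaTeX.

Ratio r(k) = (k + 6)/(k + 8).
Normal form (A,B,C) = (k + 6, k + 8, 1).
Set up (k + 6)·f(k+1) − (k + 7)·f(k) − (1) = 0.
Bound: deg f ≤ 1.
Solve for f: f(k) = k/6 (degree 1 ≤ 1).
R(k) = B(k−1)·f(k)/C(k) = k*(k + 7)/6; s_k = R·t_k = -2*k/(3*k + 18).
Δs = -4/(k**2 + 13*k + 42), as required.
Sum = s_(8) − s_(0); s_(8) = -8/21, s_(0) = 0 ⇒ -8/21.

Σ = -8/21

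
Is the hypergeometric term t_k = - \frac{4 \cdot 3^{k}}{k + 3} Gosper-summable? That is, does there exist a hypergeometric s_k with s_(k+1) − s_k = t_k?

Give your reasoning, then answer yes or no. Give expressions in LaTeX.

Compute t_(k+1)/t_k: get 3*(k + 3)/(k + 4).
So A=3*k + 9 and B=k + 4, with C=1.
Solve (3*k + 9)·f(k+1) − (k + 3)·f(k) = 1.
deg f ≤ -1 (via 1,1,0).
deg f ≤ -1 is impossible — no certificate.

No — negative degree bound, so no certificate f.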